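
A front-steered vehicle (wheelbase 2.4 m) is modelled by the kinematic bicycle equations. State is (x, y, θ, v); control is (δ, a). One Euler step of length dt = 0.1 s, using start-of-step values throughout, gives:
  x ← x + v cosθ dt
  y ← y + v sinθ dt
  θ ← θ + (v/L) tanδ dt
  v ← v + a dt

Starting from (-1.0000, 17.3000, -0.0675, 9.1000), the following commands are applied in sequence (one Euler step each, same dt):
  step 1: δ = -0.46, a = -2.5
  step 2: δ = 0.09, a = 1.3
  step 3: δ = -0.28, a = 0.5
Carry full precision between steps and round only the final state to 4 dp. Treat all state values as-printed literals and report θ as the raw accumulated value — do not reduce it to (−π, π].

(1.6402, 16.8173, -0.3297, 9.0300)

after step 1 (δ=-0.46, a=-2.5): (-0.092072, 17.238622, -0.255358, 8.850000)
after step 2 (δ=0.09, a=1.3): (0.764230, 17.015078, -0.222080, 8.980000)
after step 3 (δ=-0.28, a=0.5): (1.640176, 16.817285, -0.329674, 9.030000)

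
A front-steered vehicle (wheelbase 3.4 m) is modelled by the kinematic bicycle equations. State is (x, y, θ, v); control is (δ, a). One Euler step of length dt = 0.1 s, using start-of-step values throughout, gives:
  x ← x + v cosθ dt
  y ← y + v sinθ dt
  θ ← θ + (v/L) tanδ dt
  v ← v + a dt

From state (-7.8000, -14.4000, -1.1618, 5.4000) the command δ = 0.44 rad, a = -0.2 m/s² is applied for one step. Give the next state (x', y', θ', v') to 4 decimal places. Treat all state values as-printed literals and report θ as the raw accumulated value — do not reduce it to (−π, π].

x' = -7.8000 + 5.4000·cos(-1.1618)·0.1 = -7.5852
y' = -14.4000 + 5.4000·sin(-1.1618)·0.1 = -14.8955
θ' = -1.1618 + (5.4000/3.4)·tan(0.44)·0.1 = -1.0870
v' = 5.4000 − 0.2000·0.1 = 5.3800

(-7.5852, -14.8955, -1.0870, 5.3800)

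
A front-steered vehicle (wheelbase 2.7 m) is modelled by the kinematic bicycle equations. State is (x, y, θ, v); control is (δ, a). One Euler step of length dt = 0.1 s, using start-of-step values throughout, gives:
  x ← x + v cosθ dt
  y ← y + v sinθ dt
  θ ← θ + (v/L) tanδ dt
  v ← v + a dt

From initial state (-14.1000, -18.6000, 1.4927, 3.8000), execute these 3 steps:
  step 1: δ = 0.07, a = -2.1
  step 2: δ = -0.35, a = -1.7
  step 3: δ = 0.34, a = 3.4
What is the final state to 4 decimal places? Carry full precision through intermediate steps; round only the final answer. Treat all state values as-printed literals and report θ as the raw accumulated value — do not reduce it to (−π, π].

(-14.0060, -17.5233, 1.4988, 3.7600)

after step 1 (δ=0.07, a=-2.1): (-14.070354, -18.221158, 1.502568, 3.590000)
after step 2 (δ=-0.35, a=-1.7): (-14.045879, -17.862993, 1.454033, 3.420000)
after step 3 (δ=0.34, a=3.4): (-14.006036, -17.523322, 1.498839, 3.760000)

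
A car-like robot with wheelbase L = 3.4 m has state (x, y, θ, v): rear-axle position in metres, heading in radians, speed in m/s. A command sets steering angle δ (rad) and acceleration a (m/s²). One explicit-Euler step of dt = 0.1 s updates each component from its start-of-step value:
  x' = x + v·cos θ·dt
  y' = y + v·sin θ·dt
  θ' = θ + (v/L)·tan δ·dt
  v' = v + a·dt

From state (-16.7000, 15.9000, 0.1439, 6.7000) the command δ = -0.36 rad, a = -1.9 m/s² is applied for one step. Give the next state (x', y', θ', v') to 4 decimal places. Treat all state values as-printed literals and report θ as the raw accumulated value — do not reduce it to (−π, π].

(-16.0369, 15.9961, 0.0697, 6.5100)

x' = -16.7000 + 6.7000·cos(0.1439)·0.1 = -16.0369
y' = 15.9000 + 6.7000·sin(0.1439)·0.1 = 15.9961
θ' = 0.1439 + (6.7000/3.4)·tan(-0.36)·0.1 = 0.0697
v' = 6.7000 − 1.9000·0.1 = 6.5100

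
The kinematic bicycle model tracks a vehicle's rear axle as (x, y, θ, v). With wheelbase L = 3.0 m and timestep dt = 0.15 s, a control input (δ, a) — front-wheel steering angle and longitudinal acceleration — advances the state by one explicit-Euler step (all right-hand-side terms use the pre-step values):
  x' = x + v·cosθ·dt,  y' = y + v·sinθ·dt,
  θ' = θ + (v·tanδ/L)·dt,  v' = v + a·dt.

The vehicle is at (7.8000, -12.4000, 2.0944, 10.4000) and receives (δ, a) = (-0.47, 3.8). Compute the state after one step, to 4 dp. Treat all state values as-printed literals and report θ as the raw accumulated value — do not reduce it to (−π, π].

x' = 7.8000 + 10.4000·cos(2.0944)·0.15 = 7.0200
y' = -12.4000 + 10.4000·sin(2.0944)·0.15 = -11.0490
θ' = 2.0944 + (10.4000/3.0)·tan(-0.47)·0.15 = 1.8303
v' = 10.4000 + 3.8000·0.15 = 10.9700

(7.0200, -11.0490, 1.8303, 10.9700)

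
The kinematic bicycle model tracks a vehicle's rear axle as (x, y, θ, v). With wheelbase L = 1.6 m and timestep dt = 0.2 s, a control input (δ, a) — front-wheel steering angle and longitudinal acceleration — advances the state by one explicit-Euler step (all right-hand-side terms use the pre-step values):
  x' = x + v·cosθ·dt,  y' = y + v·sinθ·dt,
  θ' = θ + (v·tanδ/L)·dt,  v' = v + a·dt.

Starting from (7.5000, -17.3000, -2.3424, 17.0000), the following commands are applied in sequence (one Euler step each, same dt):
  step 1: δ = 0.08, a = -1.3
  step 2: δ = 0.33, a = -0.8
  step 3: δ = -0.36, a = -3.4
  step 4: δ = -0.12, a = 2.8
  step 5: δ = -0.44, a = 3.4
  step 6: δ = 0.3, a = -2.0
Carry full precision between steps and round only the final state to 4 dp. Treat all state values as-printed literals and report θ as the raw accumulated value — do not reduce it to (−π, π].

after step 1 (δ=0.08, a=-1.3): (5.129229, -19.737097, -2.172036, 16.740000)
after step 2 (δ=0.33, a=-0.8): (3.235381, -22.497975, -1.455303, 16.580000)
after step 3 (δ=-0.36, a=-3.4): (3.617505, -25.791884, -2.235398, 15.900000)
after step 4 (δ=-0.12, a=2.8): (1.656254, -28.295060, -2.475049, 16.460000)
after step 5 (δ=-0.44, a=3.4): (-0.931138, -30.330414, -3.443680, 17.140000)
after step 6 (δ=0.3, a=-2.0): (-4.203909, -29.310536, -2.780927, 16.740000)

(-4.2039, -29.3105, -2.7809, 16.7400)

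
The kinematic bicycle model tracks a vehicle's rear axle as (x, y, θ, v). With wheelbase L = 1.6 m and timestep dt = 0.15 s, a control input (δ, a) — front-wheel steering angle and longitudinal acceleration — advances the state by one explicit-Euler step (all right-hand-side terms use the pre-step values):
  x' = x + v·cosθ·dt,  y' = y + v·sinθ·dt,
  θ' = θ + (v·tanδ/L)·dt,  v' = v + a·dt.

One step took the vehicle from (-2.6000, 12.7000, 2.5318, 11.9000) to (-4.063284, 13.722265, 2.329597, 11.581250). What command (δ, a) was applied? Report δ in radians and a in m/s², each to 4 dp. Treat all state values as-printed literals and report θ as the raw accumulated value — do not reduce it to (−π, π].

a = (v'−v)/dt = (-0.318750)/0.15 = -2.1250
Δθ = θ'−θ = -0.202203;  (v·dt/L) = 11.9000·0.15/1.6 = 1.115625
tan δ = Δθ·L/(v·dt) = -0.181246  →  δ = -0.1793

δ = -0.1793, a = -2.1250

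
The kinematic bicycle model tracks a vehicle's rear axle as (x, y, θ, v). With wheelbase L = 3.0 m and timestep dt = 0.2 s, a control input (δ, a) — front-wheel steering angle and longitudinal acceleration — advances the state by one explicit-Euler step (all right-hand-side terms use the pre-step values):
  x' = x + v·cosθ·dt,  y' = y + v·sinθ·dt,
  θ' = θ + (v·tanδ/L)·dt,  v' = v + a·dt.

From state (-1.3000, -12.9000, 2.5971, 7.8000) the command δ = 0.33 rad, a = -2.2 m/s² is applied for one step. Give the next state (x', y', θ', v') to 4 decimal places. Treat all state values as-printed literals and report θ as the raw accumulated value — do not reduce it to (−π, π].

(-2.6344, -12.0919, 2.7752, 7.3600)

x' = -1.3000 + 7.8000·cos(2.5971)·0.2 = -2.6344
y' = -12.9000 + 7.8000·sin(2.5971)·0.2 = -12.0919
θ' = 2.5971 + (7.8000/3.0)·tan(0.33)·0.2 = 2.7752
v' = 7.8000 − 2.2000·0.2 = 7.3600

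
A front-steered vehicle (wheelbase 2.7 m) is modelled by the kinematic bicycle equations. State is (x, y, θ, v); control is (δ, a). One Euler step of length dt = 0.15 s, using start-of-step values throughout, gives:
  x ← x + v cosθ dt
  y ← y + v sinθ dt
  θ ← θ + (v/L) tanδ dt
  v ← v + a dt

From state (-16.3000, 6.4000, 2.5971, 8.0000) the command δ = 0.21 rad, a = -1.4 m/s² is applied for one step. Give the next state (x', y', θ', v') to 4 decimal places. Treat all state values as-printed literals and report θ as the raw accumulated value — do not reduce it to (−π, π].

(-17.3265, 7.0216, 2.6918, 7.7900)

x' = -16.3000 + 8.0000·cos(2.5971)·0.15 = -17.3265
y' = 6.4000 + 8.0000·sin(2.5971)·0.15 = 7.0216
θ' = 2.5971 + (8.0000/2.7)·tan(0.21)·0.15 = 2.6918
v' = 8.0000 − 1.4000·0.15 = 7.7900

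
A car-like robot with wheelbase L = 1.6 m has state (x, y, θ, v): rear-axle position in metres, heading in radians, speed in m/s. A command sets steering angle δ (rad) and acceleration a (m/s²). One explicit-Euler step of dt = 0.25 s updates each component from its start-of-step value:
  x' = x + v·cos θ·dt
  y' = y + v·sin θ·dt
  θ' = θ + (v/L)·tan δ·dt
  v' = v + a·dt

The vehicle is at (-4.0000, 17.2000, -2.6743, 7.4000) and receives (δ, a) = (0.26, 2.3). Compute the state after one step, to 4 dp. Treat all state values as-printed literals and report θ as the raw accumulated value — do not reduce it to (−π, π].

(-5.6517, 16.3666, -2.3667, 7.9750)

x' = -4.0000 + 7.4000·cos(-2.6743)·0.25 = -5.6517
y' = 17.2000 + 7.4000·sin(-2.6743)·0.25 = 16.3666
θ' = -2.6743 + (7.4000/1.6)·tan(0.26)·0.25 = -2.3667
v' = 7.4000 + 2.3000·0.25 = 7.9750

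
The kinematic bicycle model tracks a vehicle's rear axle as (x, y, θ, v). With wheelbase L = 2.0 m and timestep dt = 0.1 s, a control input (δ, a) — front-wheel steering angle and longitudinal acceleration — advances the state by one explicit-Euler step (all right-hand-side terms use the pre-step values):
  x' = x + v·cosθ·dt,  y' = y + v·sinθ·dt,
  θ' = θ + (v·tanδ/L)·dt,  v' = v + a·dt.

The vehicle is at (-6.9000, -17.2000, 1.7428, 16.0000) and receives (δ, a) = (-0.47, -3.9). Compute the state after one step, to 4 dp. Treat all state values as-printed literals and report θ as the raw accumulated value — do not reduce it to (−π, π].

(-7.1739, -15.6236, 1.3364, 15.6100)

x' = -6.9000 + 16.0000·cos(1.7428)·0.1 = -7.1739
y' = -17.2000 + 16.0000·sin(1.7428)·0.1 = -15.6236
θ' = 1.7428 + (16.0000/2.0)·tan(-0.47)·0.1 = 1.3364
v' = 16.0000 − 3.9000·0.1 = 15.6100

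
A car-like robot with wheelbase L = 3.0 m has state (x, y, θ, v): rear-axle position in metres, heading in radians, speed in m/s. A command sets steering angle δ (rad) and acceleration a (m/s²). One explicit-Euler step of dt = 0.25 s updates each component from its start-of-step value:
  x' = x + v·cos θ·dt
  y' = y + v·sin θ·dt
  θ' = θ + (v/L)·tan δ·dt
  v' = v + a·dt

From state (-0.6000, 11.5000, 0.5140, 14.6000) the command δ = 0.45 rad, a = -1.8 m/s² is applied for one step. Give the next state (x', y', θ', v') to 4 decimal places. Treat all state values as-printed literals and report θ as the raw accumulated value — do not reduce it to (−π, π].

x' = -0.6000 + 14.6000·cos(0.5140)·0.25 = 2.5784
y' = 11.5000 + 14.6000·sin(0.5140)·0.25 = 13.2946
θ' = 0.5140 + (14.6000/3.0)·tan(0.45)·0.25 = 1.1017
v' = 14.6000 − 1.8000·0.25 = 14.1500

(2.5784, 13.2946, 1.1017, 14.1500)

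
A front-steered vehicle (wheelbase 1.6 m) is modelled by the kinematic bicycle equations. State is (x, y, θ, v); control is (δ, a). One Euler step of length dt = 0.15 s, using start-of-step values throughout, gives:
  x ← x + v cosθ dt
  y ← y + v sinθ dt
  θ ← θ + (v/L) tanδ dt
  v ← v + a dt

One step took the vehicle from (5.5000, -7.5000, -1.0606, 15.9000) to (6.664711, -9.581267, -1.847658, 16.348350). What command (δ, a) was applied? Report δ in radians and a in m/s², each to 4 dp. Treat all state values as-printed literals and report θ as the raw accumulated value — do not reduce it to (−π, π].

a = (v'−v)/dt = (0.448350)/0.15 = 2.9890
Δθ = θ'−θ = -0.787058;  (v·dt/L) = 15.9000·0.15/1.6 = 1.490625
tan δ = Δθ·L/(v·dt) = -0.528005  →  δ = -0.4858

δ = -0.4858, a = 2.9890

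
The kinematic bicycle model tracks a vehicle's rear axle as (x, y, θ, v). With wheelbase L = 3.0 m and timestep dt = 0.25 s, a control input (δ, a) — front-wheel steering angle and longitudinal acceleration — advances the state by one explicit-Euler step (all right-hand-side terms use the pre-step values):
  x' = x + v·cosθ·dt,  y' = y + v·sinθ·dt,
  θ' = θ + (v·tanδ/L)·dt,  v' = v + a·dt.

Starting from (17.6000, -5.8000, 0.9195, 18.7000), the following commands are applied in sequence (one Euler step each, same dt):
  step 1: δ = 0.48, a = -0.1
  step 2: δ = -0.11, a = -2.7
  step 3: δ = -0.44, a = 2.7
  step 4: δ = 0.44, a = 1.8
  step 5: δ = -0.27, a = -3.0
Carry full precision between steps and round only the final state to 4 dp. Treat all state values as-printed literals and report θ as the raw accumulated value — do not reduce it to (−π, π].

after step 1 (δ=0.48, a=-0.1): (20.434069, -2.081979, 1.730785, 18.675000)
after step 2 (δ=-0.11, a=-2.7): (19.690303, 2.527147, 1.558904, 18.000000)
after step 3 (δ=-0.44, a=2.7): (19.743817, 7.026828, 0.852733, 18.675000)
after step 4 (δ=0.44, a=1.8): (22.815516, 10.542777, 1.585385, 19.125000)
after step 5 (δ=-0.27, a=-3.0): (22.745765, 15.323518, 1.144302, 18.375000)

(22.7458, 15.3235, 1.1443, 18.3750)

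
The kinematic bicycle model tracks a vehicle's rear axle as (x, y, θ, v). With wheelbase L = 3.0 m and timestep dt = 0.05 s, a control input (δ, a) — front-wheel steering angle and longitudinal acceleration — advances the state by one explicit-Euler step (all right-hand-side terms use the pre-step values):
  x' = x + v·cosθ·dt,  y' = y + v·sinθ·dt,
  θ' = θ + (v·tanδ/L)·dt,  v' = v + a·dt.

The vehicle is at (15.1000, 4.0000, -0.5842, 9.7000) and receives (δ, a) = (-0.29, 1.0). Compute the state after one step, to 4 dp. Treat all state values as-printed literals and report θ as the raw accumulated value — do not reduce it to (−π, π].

x' = 15.1000 + 9.7000·cos(-0.5842)·0.05 = 15.5046
y' = 4.0000 + 9.7000·sin(-0.5842)·0.05 = 3.7325
θ' = -0.5842 + (9.7000/3.0)·tan(-0.29)·0.05 = -0.6324
v' = 9.7000 + 1.0000·0.05 = 9.7500

(15.5046, 3.7325, -0.6324, 9.7500)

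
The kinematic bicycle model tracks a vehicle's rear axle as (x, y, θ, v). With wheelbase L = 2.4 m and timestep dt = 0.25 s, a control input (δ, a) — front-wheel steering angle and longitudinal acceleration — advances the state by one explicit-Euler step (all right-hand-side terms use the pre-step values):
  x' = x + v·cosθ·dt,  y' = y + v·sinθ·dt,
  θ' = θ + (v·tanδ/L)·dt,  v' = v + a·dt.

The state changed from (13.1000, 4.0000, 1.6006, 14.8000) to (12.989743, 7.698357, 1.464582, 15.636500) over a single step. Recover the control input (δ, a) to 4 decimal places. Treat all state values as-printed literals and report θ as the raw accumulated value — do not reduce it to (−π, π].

a = (v'−v)/dt = (0.836500)/0.25 = 3.3460
Δθ = θ'−θ = -0.136018;  (v·dt/L) = 14.8000·0.25/2.4 = 1.541667
tan δ = Δθ·L/(v·dt) = -0.088228  →  δ = -0.0880

δ = -0.0880, a = 3.3460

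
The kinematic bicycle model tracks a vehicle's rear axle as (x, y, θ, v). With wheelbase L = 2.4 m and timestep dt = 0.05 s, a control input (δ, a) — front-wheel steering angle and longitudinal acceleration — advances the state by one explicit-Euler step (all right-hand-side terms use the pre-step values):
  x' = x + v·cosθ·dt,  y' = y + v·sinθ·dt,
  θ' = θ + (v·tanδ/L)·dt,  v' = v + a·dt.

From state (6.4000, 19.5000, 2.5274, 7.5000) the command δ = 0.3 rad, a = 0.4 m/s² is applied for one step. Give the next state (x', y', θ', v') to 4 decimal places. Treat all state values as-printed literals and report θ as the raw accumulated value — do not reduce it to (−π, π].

(6.0935, 19.7161, 2.5757, 7.5200)

x' = 6.4000 + 7.5000·cos(2.5274)·0.05 = 6.0935
y' = 19.5000 + 7.5000·sin(2.5274)·0.05 = 19.7161
θ' = 2.5274 + (7.5000/2.4)·tan(0.3)·0.05 = 2.5757
v' = 7.5000 + 0.4000·0.05 = 7.5200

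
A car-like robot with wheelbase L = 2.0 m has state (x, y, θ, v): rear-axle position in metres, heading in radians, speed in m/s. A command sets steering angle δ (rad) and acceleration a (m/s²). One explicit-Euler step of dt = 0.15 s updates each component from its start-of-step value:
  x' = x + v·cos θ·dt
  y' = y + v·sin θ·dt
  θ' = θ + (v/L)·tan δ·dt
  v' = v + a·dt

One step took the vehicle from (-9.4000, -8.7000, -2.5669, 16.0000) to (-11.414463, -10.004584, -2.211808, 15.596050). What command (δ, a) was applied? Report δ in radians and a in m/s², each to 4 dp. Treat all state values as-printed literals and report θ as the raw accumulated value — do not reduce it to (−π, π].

δ = 0.2877, a = -2.6930

a = (v'−v)/dt = (-0.403950)/0.15 = -2.6930
Δθ = θ'−θ = 0.355092;  (v·dt/L) = 16.0000·0.15/2.0 = 1.200000
tan δ = Δθ·L/(v·dt) = 0.295910  →  δ = 0.2877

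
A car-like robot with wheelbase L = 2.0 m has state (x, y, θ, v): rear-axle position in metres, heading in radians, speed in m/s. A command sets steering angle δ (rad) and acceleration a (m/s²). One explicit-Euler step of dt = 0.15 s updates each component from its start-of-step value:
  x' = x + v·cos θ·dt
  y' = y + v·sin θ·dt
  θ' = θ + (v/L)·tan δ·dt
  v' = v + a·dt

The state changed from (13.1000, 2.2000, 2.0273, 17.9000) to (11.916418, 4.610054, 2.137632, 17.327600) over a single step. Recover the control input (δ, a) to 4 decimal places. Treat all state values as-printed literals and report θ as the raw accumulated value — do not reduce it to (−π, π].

δ = 0.0820, a = -3.8160

a = (v'−v)/dt = (-0.572400)/0.15 = -3.8160
Δθ = θ'−θ = 0.110332;  (v·dt/L) = 17.9000·0.15/2.0 = 1.342500
tan δ = Δθ·L/(v·dt) = 0.082184  →  δ = 0.0820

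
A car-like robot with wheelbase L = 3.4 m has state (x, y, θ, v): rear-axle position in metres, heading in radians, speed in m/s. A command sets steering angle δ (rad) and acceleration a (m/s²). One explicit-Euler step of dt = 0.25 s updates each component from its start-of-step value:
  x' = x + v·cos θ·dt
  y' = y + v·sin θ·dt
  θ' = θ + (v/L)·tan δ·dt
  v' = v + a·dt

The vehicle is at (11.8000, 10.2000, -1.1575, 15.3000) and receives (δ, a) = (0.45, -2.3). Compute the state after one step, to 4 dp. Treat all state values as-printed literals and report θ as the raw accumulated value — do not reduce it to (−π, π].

x' = 11.8000 + 15.3000·cos(-1.1575)·0.25 = 13.3362
y' = 10.2000 + 15.3000·sin(-1.1575)·0.25 = 6.6971
θ' = -1.1575 + (15.3000/3.4)·tan(0.45)·0.25 = -0.6141
v' = 15.3000 − 2.3000·0.25 = 14.7250

(13.3362, 6.6971, -0.6141, 14.7250)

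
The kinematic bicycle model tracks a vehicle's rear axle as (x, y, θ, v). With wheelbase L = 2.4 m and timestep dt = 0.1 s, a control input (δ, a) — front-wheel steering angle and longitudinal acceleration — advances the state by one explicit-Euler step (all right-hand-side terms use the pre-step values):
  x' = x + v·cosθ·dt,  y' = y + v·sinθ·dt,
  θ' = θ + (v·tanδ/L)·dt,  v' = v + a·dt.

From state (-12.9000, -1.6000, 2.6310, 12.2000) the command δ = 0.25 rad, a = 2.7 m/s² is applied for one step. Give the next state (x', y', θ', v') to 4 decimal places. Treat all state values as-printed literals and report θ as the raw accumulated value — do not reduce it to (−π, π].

(-13.9644, -1.0038, 2.7608, 12.4700)

x' = -12.9000 + 12.2000·cos(2.6310)·0.1 = -13.9644
y' = -1.6000 + 12.2000·sin(2.6310)·0.1 = -1.0038
θ' = 2.6310 + (12.2000/2.4)·tan(0.25)·0.1 = 2.7608
v' = 12.2000 + 2.7000·0.1 = 12.4700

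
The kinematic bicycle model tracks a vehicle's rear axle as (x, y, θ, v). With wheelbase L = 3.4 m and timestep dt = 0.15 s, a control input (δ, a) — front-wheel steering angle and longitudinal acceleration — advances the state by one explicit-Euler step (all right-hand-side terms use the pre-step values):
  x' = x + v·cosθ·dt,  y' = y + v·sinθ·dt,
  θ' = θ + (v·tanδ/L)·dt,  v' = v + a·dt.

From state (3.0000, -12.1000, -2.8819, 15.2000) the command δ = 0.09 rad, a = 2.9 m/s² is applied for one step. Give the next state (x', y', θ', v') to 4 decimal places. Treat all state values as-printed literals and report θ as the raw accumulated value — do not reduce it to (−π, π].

(0.7965, -12.6855, -2.8214, 15.6350)

x' = 3.0000 + 15.2000·cos(-2.8819)·0.15 = 0.7965
y' = -12.1000 + 15.2000·sin(-2.8819)·0.15 = -12.6855
θ' = -2.8819 + (15.2000/3.4)·tan(0.09)·0.15 = -2.8214
v' = 15.2000 + 2.9000·0.15 = 15.6350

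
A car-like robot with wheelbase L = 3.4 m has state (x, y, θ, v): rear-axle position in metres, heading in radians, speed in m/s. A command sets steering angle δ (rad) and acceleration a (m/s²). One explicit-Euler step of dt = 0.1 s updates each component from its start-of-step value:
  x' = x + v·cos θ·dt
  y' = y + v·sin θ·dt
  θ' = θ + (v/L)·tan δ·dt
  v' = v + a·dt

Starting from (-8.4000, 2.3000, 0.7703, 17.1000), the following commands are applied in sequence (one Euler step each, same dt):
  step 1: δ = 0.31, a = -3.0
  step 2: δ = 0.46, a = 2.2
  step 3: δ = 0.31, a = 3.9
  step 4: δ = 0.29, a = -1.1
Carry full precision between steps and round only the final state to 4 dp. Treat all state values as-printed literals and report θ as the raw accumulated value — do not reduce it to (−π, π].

after step 1 (δ=0.31, a=-3.0): (-7.172730, 3.490759, 0.931406, 16.800000)
after step 2 (δ=0.46, a=2.2): (-6.170263, 4.838892, 1.176216, 17.020000)
after step 3 (δ=0.31, a=3.9): (-5.515979, 6.410106, 1.336568, 17.410000)
after step 4 (δ=0.29, a=-1.1): (-5.111906, 8.103566, 1.489373, 17.300000)

(-5.1119, 8.1036, 1.4894, 17.3000)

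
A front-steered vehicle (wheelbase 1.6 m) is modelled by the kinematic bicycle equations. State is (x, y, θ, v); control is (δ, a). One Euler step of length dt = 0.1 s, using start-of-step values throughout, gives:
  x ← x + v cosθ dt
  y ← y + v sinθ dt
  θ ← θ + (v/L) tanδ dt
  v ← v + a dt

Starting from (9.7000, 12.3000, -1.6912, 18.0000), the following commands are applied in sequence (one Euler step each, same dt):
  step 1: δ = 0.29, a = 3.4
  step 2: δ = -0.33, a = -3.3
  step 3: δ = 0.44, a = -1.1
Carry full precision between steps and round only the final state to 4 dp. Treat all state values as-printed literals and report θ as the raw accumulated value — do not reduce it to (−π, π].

after step 1 (δ=0.29, a=3.4): (9.483797, 10.513032, -1.355486, 18.340000)
after step 2 (δ=-0.33, a=-3.3): (9.875633, 8.721379, -1.748105, 18.010000)
after step 3 (δ=0.44, a=-1.1): (9.557971, 6.948615, -1.218182, 17.900000)

(9.5580, 6.9486, -1.2182, 17.9000)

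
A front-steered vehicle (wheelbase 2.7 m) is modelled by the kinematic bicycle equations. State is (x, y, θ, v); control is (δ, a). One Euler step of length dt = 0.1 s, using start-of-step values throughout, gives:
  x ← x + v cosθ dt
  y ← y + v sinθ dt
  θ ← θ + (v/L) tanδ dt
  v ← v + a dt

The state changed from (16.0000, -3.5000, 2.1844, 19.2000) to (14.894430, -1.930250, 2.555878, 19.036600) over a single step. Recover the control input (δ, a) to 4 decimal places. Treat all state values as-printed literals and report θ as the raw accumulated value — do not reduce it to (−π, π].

a = (v'−v)/dt = (-0.163400)/0.1 = -1.6340
Δθ = θ'−θ = 0.371478;  (v·dt/L) = 19.2000·0.1/2.7 = 0.711111
tan δ = Δθ·L/(v·dt) = 0.522391  →  δ = 0.4814

δ = 0.4814, a = -1.6340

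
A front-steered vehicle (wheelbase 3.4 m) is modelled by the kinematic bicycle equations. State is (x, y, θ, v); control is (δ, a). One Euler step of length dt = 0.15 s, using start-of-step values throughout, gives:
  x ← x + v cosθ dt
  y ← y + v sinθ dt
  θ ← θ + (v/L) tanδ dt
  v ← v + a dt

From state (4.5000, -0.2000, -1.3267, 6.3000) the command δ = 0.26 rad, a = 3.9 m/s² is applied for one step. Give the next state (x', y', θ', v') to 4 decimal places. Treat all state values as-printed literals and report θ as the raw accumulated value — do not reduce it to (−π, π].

(4.7284, -1.1170, -1.2528, 6.8850)

x' = 4.5000 + 6.3000·cos(-1.3267)·0.15 = 4.7284
y' = -0.2000 + 6.3000·sin(-1.3267)·0.15 = -1.1170
θ' = -1.3267 + (6.3000/3.4)·tan(0.26)·0.15 = -1.2528
v' = 6.3000 + 3.9000·0.15 = 6.8850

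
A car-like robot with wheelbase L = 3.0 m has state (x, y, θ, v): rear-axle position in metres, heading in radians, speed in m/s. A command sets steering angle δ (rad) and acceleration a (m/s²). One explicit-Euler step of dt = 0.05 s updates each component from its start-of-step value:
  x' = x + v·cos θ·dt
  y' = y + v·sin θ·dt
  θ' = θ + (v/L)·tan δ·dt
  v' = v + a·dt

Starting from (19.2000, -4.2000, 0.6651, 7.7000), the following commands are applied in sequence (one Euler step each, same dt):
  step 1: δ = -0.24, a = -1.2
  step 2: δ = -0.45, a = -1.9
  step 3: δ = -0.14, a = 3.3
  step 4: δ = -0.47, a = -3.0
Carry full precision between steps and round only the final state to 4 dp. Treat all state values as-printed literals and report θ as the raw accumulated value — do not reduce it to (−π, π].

(20.4557, -3.3290, 0.4892, 7.5600)

after step 1 (δ=-0.24, a=-1.2): (19.502939, -3.962402, 0.633695, 7.640000)
after step 2 (δ=-0.45, a=-1.9): (19.810772, -3.736210, 0.572186, 7.545000)
after step 3 (δ=-0.14, a=3.3): (20.127934, -3.531940, 0.554465, 7.710000)
after step 4 (δ=-0.47, a=-3.0): (20.455679, -3.328979, 0.489191, 7.560000)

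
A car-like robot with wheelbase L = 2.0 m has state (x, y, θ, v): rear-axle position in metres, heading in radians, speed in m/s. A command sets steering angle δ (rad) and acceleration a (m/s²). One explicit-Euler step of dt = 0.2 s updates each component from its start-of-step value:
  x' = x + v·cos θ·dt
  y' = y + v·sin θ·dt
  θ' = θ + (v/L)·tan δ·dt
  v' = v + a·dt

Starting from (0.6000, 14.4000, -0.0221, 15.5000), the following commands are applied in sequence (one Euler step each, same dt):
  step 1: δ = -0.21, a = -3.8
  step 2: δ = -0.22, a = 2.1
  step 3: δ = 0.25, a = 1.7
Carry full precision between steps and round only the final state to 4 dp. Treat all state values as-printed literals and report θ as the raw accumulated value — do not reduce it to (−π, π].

(8.8196, 11.4024, -0.2950, 15.5000)

after step 1 (δ=-0.21, a=-3.8): (3.699243, 14.331496, -0.352471, 14.740000)
after step 2 (δ=-0.22, a=2.1): (6.466008, 13.313794, -0.682086, 15.160000)
after step 3 (δ=0.25, a=1.7): (8.819626, 11.402380, -0.294987, 15.500000)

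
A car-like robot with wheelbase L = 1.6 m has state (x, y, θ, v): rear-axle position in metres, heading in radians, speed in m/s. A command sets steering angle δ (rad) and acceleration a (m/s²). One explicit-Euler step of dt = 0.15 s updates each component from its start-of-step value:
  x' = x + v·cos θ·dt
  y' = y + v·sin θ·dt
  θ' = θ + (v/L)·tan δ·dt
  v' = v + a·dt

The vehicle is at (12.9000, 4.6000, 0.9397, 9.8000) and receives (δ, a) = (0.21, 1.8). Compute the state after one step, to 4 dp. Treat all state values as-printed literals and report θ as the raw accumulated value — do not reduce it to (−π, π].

x' = 12.9000 + 9.8000·cos(0.9397)·0.15 = 13.7673
y' = 4.6000 + 9.8000·sin(0.9397)·0.15 = 5.7869
θ' = 0.9397 + (9.8000/1.6)·tan(0.21)·0.15 = 1.1355
v' = 9.8000 + 1.8000·0.15 = 10.0700

(13.7673, 5.7869, 1.1355, 10.0700)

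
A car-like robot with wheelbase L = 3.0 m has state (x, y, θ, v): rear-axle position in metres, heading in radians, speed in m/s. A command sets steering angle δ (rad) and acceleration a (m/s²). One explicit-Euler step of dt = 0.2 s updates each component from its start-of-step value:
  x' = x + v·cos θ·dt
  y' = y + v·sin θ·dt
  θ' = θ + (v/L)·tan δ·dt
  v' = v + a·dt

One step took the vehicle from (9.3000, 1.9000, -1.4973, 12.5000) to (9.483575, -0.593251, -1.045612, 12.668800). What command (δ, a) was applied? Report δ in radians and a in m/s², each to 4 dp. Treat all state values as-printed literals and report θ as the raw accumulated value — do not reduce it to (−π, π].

a = (v'−v)/dt = (0.168800)/0.2 = 0.8440
Δθ = θ'−θ = 0.451688;  (v·dt/L) = 12.5000·0.2/3.0 = 0.833333
tan δ = Δθ·L/(v·dt) = 0.542026  →  δ = 0.4967

δ = 0.4967, a = 0.8440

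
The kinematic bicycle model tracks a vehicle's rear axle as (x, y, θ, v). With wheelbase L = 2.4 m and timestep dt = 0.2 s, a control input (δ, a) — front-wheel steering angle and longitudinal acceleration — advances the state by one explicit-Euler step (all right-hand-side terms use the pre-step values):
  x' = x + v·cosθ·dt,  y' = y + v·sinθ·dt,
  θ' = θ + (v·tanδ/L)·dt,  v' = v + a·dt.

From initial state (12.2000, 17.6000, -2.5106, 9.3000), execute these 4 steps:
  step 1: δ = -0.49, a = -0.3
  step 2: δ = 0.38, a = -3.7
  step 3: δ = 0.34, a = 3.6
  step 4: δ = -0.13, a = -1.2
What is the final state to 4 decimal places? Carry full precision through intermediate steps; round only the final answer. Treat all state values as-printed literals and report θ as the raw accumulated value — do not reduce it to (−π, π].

after step 1 (δ=-0.49, a=-0.3): (10.698157, 16.502699, -2.923976, 9.240000)
after step 2 (δ=0.38, a=-3.7): (8.893743, 16.103710, -2.616428, 8.500000)
after step 3 (δ=0.34, a=3.6): (7.422832, 15.251406, -2.365864, 9.220000)
after step 4 (δ=-0.13, a=-1.2): (6.106380, 13.960170, -2.466314, 8.980000)

(6.1064, 13.9602, -2.4663, 8.9800)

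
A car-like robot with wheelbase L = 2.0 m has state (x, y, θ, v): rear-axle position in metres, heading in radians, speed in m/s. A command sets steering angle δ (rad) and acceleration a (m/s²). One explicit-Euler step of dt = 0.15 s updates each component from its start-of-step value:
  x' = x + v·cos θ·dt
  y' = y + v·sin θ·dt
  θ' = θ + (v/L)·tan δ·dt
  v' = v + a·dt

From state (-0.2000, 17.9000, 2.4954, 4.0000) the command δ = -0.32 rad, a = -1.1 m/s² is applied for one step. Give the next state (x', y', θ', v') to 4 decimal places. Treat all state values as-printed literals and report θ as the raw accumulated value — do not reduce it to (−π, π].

x' = -0.2000 + 4.0000·cos(2.4954)·0.15 = -0.6790
y' = 17.9000 + 4.0000·sin(2.4954)·0.15 = 18.2613
θ' = 2.4954 + (4.0000/2.0)·tan(-0.32)·0.15 = 2.3960
v' = 4.0000 − 1.1000·0.15 = 3.8350

(-0.6790, 18.2613, 2.3960, 3.8350)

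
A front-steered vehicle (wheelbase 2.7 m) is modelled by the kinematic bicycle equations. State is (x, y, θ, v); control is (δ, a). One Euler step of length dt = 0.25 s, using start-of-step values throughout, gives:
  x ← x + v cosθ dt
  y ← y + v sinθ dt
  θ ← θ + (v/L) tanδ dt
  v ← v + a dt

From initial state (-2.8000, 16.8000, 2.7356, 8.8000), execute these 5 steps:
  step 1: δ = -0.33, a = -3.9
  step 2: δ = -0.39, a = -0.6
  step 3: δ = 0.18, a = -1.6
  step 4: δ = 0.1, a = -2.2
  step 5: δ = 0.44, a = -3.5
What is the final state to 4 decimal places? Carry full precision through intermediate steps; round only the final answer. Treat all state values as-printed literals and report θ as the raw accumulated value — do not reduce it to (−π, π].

after step 1 (δ=-0.33, a=-3.9): (-4.821164, 17.668848, 2.456506, 7.825000)
after step 2 (δ=-0.39, a=-0.6): (-6.336013, 18.906646, 2.158681, 7.675000)
after step 3 (δ=0.18, a=-1.6): (-7.400156, 20.503268, 2.287997, 7.275000)
after step 4 (δ=0.1, a=-2.2): (-8.595581, 21.873966, 2.355584, 6.725000)
after step 5 (δ=0.44, a=-3.5): (-9.783678, 23.063515, 2.648732, 5.850000)

(-9.7837, 23.0635, 2.6487, 5.8500)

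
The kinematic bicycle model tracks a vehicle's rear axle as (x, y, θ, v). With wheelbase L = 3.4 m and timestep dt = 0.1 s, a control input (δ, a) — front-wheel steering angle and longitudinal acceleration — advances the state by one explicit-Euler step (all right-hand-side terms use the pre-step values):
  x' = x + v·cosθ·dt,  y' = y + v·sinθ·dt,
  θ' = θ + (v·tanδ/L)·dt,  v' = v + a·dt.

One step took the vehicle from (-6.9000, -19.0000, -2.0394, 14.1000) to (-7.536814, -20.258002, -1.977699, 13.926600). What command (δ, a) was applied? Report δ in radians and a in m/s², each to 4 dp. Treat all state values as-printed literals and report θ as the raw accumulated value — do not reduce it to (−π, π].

a = (v'−v)/dt = (-0.173400)/0.1 = -1.7340
Δθ = θ'−θ = 0.061701;  (v·dt/L) = 14.1000·0.1/3.4 = 0.414706
tan δ = Δθ·L/(v·dt) = 0.148783  →  δ = 0.1477

δ = 0.1477, a = -1.7340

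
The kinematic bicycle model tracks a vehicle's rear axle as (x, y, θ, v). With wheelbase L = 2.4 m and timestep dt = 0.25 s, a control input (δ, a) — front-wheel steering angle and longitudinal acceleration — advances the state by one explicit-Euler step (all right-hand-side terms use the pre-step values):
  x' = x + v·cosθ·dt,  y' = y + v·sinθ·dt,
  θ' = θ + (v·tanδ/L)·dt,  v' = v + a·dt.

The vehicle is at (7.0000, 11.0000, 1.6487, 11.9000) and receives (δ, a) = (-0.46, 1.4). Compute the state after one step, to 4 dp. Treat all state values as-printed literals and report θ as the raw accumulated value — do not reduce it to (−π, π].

x' = 7.0000 + 11.9000·cos(1.6487)·0.25 = 6.7685
y' = 11.0000 + 11.9000·sin(1.6487)·0.25 = 13.9660
θ' = 1.6487 + (11.9000/2.4)·tan(-0.46)·0.25 = 1.0345
v' = 11.9000 + 1.4000·0.25 = 12.2500

(6.7685, 13.9660, 1.0345, 12.2500)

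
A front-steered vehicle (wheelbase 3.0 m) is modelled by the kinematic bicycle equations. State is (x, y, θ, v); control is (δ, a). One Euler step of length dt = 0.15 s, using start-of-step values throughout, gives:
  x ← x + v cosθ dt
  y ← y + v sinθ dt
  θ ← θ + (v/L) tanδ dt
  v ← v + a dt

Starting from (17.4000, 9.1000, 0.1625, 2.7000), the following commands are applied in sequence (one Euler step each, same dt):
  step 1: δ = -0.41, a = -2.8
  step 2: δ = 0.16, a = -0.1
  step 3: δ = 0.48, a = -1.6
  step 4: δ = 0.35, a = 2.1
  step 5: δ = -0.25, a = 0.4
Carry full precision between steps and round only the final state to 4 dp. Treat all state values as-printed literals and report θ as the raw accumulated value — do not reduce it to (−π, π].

after step 1 (δ=-0.41, a=-2.8): (17.799664, 9.165523, 0.103825, 2.280000)
after step 2 (δ=0.16, a=-0.1): (18.139823, 9.200968, 0.122222, 2.265000)
after step 3 (δ=0.48, a=-1.6): (18.477038, 9.242389, 0.181181, 2.025000)
after step 4 (δ=0.35, a=2.1): (18.775816, 9.297122, 0.218140, 2.340000)
after step 5 (δ=-0.25, a=0.4): (19.118498, 9.373084, 0.188265, 2.400000)

(19.1185, 9.3731, 0.1883, 2.4000)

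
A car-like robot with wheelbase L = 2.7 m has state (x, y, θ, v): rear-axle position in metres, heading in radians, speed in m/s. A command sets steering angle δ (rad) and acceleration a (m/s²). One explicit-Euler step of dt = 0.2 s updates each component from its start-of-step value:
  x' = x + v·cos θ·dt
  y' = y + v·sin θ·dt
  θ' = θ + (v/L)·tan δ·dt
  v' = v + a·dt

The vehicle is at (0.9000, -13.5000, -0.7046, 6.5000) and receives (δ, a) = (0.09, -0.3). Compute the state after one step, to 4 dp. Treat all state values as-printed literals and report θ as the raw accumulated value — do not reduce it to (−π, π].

(1.8904, -14.3420, -0.6611, 6.4400)

x' = 0.9000 + 6.5000·cos(-0.7046)·0.2 = 1.8904
y' = -13.5000 + 6.5000·sin(-0.7046)·0.2 = -14.3420
θ' = -0.7046 + (6.5000/2.7)·tan(0.09)·0.2 = -0.6611
v' = 6.5000 − 0.3000·0.2 = 6.4400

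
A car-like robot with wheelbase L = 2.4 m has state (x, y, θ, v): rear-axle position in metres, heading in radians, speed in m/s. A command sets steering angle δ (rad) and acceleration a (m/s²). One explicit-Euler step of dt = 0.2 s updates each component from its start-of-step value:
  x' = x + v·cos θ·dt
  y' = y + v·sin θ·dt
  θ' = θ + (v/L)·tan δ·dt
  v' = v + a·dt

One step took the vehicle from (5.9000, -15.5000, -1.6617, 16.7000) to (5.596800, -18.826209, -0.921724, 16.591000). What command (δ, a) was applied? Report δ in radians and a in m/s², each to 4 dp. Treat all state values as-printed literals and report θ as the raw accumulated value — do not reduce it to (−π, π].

a = (v'−v)/dt = (-0.109000)/0.2 = -0.5450
Δθ = θ'−θ = 0.739976;  (v·dt/L) = 16.7000·0.2/2.4 = 1.391667
tan δ = Δθ·L/(v·dt) = 0.531719  →  δ = 0.4887

δ = 0.4887, a = -0.5450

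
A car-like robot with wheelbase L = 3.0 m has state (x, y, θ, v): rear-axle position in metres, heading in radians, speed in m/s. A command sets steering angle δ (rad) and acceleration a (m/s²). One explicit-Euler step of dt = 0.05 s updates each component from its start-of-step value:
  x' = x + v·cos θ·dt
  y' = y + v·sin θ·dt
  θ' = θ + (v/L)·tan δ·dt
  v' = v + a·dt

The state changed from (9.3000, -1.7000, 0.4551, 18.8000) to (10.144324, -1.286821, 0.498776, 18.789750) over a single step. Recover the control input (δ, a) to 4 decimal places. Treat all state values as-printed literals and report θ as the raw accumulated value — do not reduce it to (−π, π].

δ = 0.1385, a = -0.2050

a = (v'−v)/dt = (-0.010250)/0.05 = -0.2050
Δθ = θ'−θ = 0.043676;  (v·dt/L) = 18.8000·0.05/3.0 = 0.313333
tan δ = Δθ·L/(v·dt) = 0.139391  →  δ = 0.1385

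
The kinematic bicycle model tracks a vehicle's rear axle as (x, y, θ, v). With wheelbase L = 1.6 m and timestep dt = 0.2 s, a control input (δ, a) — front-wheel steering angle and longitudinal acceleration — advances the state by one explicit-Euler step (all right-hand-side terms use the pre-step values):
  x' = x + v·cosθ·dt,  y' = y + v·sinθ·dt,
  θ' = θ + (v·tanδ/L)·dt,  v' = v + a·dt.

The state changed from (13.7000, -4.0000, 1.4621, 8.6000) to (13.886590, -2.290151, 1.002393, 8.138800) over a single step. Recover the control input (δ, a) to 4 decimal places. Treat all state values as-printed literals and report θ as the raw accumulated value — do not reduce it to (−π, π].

a = (v'−v)/dt = (-0.461200)/0.2 = -2.3060
Δθ = θ'−θ = -0.459707;  (v·dt/L) = 8.6000·0.2/1.6 = 1.075000
tan δ = Δθ·L/(v·dt) = -0.427634  →  δ = -0.4041

δ = -0.4041, a = -2.3060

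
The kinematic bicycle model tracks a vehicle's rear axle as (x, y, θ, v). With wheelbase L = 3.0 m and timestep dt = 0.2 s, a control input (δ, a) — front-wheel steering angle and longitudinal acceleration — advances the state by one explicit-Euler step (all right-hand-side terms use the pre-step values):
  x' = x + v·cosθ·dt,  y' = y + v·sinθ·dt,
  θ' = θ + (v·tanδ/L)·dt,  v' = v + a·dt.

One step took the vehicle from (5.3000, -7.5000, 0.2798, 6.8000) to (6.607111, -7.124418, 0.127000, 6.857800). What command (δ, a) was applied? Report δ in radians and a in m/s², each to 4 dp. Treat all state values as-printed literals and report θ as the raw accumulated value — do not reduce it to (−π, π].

δ = -0.3251, a = 0.2890

a = (v'−v)/dt = (0.057800)/0.2 = 0.2890
Δθ = θ'−θ = -0.152800;  (v·dt/L) = 6.8000·0.2/3.0 = 0.453333
tan δ = Δθ·L/(v·dt) = -0.337059  →  δ = -0.3251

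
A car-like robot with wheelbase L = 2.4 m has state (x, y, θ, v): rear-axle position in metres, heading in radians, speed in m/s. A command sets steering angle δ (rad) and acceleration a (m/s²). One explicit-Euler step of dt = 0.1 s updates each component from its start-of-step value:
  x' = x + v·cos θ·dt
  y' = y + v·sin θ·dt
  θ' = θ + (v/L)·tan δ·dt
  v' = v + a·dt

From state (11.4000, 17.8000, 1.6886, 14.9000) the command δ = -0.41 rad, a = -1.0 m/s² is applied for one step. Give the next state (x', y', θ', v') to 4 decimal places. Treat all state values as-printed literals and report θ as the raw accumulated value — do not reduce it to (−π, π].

(11.2249, 19.2797, 1.4188, 14.8000)

x' = 11.4000 + 14.9000·cos(1.6886)·0.1 = 11.2249
y' = 17.8000 + 14.9000·sin(1.6886)·0.1 = 19.2797
θ' = 1.6886 + (14.9000/2.4)·tan(-0.41)·0.1 = 1.4188
v' = 14.9000 − 1.0000·0.1 = 14.8000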